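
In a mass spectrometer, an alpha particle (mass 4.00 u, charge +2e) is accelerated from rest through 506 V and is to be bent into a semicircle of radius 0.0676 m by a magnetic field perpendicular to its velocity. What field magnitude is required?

v = √(2|q|V/m) = √(2·3.204×10⁻¹⁹·506/6.644×10⁻²⁷) ≈ 2.209×10⁵ m/s.
B = mv/(|q|r) = (6.644×10⁻²⁷)(2.209×10⁵)/((3.204×10⁻¹⁹)(0.0676)) ≈ 0.0678 T.

B ≈ 0.0678 T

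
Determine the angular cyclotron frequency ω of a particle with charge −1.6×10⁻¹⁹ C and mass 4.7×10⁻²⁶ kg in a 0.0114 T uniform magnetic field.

ω ≈ 3.88×10⁴ rad/s

ω = |q|B/m.
ω = (1.6×10⁻¹⁹)(0.0114)/4.7×10⁻²⁶ ≈ 3.88×10⁴ rad/s.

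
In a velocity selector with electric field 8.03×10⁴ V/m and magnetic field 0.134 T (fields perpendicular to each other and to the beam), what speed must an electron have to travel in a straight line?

v = 5.99×10⁵ m/s

Straight-line motion ⇒ electric and magnetic forces cancel, so E = vB.
v = E/B = 8.03×10⁴/0.134 = 5.99×10⁵ m/s.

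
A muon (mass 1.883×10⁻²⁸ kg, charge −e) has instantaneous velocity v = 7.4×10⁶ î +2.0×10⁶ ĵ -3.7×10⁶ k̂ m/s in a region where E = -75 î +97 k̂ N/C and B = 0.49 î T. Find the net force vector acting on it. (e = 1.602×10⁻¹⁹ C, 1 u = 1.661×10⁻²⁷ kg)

v×B = (0, -1.81×10⁶, -9.80×10⁵) N/C.
E + v×B = (-75.0, -1.81×10⁶, -9.80×10⁵) N/C.
F = q(E + v×B) = (−1.602×10⁻¹⁹ C)·(-75.0, -1.81×10⁶, -9.80×10⁵) = (1.20×10⁻¹⁷, 2.90×10⁻¹³, 1.57×10⁻¹³) N.

F ≈ (1.20×10⁻¹⁷, 2.90×10⁻¹³, 1.57×10⁻¹³) N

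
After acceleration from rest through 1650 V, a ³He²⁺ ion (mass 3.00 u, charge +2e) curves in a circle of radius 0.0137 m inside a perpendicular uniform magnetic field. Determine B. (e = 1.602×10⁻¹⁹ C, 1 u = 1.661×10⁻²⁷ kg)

v = √(2|q|V/m) = √(2·3.204×10⁻¹⁹·1650/4.983×10⁻²⁷) ≈ 4.606×10⁵ m/s.
B = mv/(|q|r) = (4.983×10⁻²⁷)(4.606×10⁵)/((3.204×10⁻¹⁹)(0.0137)) ≈ 0.523 T.

B ≈ 0.523 T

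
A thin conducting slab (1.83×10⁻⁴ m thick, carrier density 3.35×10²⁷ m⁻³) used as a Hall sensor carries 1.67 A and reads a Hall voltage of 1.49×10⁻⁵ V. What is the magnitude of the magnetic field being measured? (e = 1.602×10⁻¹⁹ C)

From V_H = IB/(n e t), B = V_H n e t / I.
B = (1.49×10⁻⁵)(3.35×10²⁷)(1.602×10⁻¹⁹)(1.83×10⁻⁴)/1.67 ≈ 0.876 T.

B ≈ 0.876 T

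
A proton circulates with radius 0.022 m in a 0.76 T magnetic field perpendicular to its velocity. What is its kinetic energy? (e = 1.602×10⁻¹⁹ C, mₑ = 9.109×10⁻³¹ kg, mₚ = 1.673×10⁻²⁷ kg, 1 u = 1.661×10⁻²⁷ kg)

KE ≈ 2.1×10⁻¹⁵ J

v = |q|Br/m, then KE = ½mv² = (qBr)²/(2m).
v = (1.602×10⁻¹⁹)(0.76)(0.022)/1.673×10⁻²⁷ ≈ 1.601×10⁶ m/s.
KE = ½(1.673×10⁻²⁷)(1.601×10⁶)² ≈ 2.1×10⁻¹⁵ J.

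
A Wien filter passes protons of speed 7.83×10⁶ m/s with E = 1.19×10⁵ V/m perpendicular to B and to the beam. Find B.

Balance of forces in the selector: qE = qvB ⇒ B = E/v.
B = 1.19×10⁵/7.83×10⁶ = 0.0152 T.

B = 0.0152 T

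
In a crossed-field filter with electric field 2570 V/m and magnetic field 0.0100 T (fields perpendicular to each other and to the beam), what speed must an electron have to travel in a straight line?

v = 2.57×10⁵ m/s

Zero net Lorentz force requires |qE| = |q v×B|, i.e. E = vB.
v = E/B = 2570/0.0100 = 2.57×10⁵ m/s.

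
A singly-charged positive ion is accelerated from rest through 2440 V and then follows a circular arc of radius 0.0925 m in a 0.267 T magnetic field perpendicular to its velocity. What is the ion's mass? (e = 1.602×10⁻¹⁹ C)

m ≈ 2.00×10⁻²⁶ kg

Combine |q|V = ½mv² and r = mv/(|q|B): eliminate v to get m = qB²r²/(2V).
m = (1.602×10⁻¹⁹)(0.267)²(0.0925)²/(2·2440) ≈ 2.00×10⁻²⁶ kg.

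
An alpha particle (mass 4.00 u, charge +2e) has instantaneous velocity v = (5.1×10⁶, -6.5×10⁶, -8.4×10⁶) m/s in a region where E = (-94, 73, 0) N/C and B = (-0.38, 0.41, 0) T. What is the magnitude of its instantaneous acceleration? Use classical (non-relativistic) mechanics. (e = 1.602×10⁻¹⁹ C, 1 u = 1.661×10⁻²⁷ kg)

v×B = (3.44×10⁶, 3.19×10⁶, -3.79×10⁵) N/C.
E + v×B = (3.44×10⁶, 3.19×10⁶, -3.79×10⁵) N/C.
F = q(E + v×B) = (3.204×10⁻¹⁹ C)·(3.44×10⁶, 3.19×10⁶, -3.79×10⁵) = (1.10×10⁻¹², 1.02×10⁻¹², -1.21×10⁻¹³) N.
|a| = |F|/m = 1.509×10⁻¹²/6.644×10⁻²⁷ ≈ 2.27×10¹⁴ m/s².

|a| ≈ 2.27×10¹⁴ m/s²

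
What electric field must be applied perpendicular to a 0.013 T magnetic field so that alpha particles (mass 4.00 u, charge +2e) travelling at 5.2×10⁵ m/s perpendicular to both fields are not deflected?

For straight-line motion qE = qvB, so E = vB.
E = 5.2×10⁵ × 0.013 = 6800 V/m.

E = 6800 V/m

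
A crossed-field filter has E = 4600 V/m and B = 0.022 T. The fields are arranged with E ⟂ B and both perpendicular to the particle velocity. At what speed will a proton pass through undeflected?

v = 2.1×10⁵ m/s

Straight-line motion ⇒ electric and magnetic forces cancel, so E = vB.
v = E/B = 4600/0.022 = 2.1×10⁵ m/s.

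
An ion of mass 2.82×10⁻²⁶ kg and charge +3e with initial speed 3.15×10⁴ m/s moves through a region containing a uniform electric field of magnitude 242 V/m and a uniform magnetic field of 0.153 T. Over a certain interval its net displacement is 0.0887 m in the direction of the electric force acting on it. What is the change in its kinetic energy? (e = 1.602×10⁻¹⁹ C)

The magnetic force is always ⟂ v and does no work; only the electric force changes KE.
ΔKE = F_E · d = |q|E d = (4.806×10⁻¹⁹)(242)(0.0887) ≈ 1.03×10⁻¹⁷ J.

ΔKE ≈ 1.03×10⁻¹⁷ J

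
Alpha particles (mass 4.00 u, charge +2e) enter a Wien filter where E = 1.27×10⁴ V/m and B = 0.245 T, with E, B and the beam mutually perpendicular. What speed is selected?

Zero net Lorentz force requires |qE| = |q v×B|, i.e. E = vB.
v = E/B = 1.27×10⁴/0.245 = 5.18×10⁴ m/s.

v = 5.18×10⁴ m/s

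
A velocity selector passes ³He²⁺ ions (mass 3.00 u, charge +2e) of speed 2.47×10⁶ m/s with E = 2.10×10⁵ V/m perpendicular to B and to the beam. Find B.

B = 0.0850 T

Balance of forces in the selector: qE = qvB ⇒ B = E/v.
B = 2.10×10⁵/2.47×10⁶ = 0.0850 T.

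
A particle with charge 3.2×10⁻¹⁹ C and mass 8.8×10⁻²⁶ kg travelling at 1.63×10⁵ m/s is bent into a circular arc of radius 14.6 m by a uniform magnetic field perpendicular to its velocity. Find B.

From |q|vB = mv²/r, B = mv/(|q|r).
B = (8.8×10⁻²⁶)(1.63×10⁵)/((3.2×10⁻¹⁹)(14.6)) ≈ 3.07×10⁻³ T.

B ≈ 3.07×10⁻³ T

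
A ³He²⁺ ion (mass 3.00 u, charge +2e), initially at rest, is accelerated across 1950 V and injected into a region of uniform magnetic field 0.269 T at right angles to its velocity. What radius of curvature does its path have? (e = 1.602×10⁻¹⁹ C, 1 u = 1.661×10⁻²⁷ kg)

Acceleration: |q|V = ½mv² ⇒ v = √(2|q|V/m) = √(2·3.204×10⁻¹⁹·1950/4.983×10⁻²⁷) ≈ 5.008×10⁵ m/s.
In the field: r = mv/(|q|B) = (4.983×10⁻²⁷)(5.008×10⁵)/((3.204×10⁻¹⁹)(0.269)) ≈ 0.0290 m.

r ≈ 0.0290 m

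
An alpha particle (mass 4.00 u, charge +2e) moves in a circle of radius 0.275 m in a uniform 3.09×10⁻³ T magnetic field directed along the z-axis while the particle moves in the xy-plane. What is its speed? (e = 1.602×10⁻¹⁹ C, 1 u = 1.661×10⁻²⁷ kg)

v ≈ 4.10×10⁴ m/s

From |q|vB = mv²/r, v = |q|Br/m.
v = (3.204×10⁻¹⁹)(3.09×10⁻³)(0.275)/6.644×10⁻²⁷ ≈ 4.10×10⁴ m/s.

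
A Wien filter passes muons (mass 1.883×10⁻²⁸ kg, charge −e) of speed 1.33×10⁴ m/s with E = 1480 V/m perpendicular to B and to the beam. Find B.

Balance of forces in the selector: qE = qvB ⇒ B = E/v.
B = 1480/1.33×10⁴ = 0.111 T.

B = 0.111 T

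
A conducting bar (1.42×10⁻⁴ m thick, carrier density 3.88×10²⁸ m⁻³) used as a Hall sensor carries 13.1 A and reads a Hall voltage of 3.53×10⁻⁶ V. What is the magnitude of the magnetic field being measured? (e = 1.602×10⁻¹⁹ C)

B ≈ 0.238 T

From V_H = IB/(n e t), B = V_H n e t / I.
B = (3.53×10⁻⁶)(3.88×10²⁸)(1.602×10⁻¹⁹)(1.42×10⁻⁴)/13.1 ≈ 0.238 T.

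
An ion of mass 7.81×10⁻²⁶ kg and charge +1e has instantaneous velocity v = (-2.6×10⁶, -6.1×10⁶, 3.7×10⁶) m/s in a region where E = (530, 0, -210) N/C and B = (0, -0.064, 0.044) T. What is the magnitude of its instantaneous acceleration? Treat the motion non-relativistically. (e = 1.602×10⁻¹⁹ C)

v×B = (-3.16×10⁴, 1.14×10⁵, 1.66×10⁵) N/C.
E + v×B = (-3.11×10⁴, 1.14×10⁵, 1.66×10⁵) N/C.
F = q(E + v×B) = (1.602×10⁻¹⁹ C)·(-3.11×10⁴, 1.14×10⁵, 1.66×10⁵) = (-4.98×10⁻¹⁵, 1.83×10⁻¹⁴, 2.66×10⁻¹⁴) N.
|a| = |F|/m = 3.270×10⁻¹⁴/7.81×10⁻²⁶ ≈ 4.19×10¹¹ m/s².

|a| ≈ 4.19×10¹¹ m/s²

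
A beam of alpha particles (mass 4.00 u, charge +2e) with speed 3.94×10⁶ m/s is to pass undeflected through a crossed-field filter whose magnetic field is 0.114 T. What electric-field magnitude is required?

E = 4.49×10⁵ V/m

For straight-line motion qE = qvB, so E = vB.
E = 3.94×10⁶ × 0.114 = 4.49×10⁵ V/m.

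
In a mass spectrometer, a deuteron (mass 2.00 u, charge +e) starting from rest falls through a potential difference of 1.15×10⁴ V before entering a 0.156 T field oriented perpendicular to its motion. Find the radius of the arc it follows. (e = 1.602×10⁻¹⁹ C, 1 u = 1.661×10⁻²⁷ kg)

Acceleration: |q|V = ½mv² ⇒ v = √(2|q|V/m) = √(2·1.602×10⁻¹⁹·1.15×10⁴/3.322×10⁻²⁷) ≈ 1.053×10⁶ m/s.
In the field: r = mv/(|q|B) = (3.322×10⁻²⁷)(1.053×10⁶)/((1.602×10⁻¹⁹)(0.156)) ≈ 0.140 m.

r ≈ 0.140 m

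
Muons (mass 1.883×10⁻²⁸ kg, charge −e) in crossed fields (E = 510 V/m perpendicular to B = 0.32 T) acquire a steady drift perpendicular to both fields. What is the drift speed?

In crossed fields the guiding centre drifts at v_d = |E×B|/B² = E/B, independent of charge and mass.
v_d = 510/0.32 = 1600 m/s.

v_d ≈ 1600 m/s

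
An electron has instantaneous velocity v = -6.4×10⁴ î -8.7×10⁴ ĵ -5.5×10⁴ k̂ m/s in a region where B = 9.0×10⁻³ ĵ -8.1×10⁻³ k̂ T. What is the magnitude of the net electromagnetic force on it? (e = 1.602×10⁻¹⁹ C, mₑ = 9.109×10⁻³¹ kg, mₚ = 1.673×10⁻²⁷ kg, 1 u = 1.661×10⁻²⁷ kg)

|F| ≈ 2.29×10⁻¹⁶ N

v×B = (1200, -518, -576) N/C.
F = q v×B = (−1.602×10⁻¹⁹ C)·(1200, -518, -576) = (-1.92×10⁻¹⁶, 8.30×10⁻¹⁷, 9.23×10⁻¹⁷) N.
|F| = 2.29×10⁻¹⁶ N.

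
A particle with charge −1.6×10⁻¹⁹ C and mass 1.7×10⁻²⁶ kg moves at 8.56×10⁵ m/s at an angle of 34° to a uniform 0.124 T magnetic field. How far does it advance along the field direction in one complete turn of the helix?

v∥ = v cosθ = 8.56×10⁵·cos34° ≈ 7.097×10⁵ m/s.
T = 2πm/(|q|B) = 2π(1.7×10⁻²⁶)/((1.6×10⁻¹⁹)(0.124)) ≈ 5.384×10⁻⁶ s.
pitch = v∥ T = (7.097×10⁵)(5.384×10⁻⁶) ≈ 3.82 m.

p ≈ 3.82 m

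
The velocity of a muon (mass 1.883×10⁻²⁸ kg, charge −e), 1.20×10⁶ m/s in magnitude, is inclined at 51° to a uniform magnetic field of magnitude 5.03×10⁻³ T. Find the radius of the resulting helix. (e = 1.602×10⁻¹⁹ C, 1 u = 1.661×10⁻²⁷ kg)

r ≈ 0.218 m

v⊥ = v sinθ = 1.20×10⁶·sin51° ≈ 9.326×10⁵ m/s.
r = m v⊥/(|q|B) = (1.883×10⁻²⁸)(9.326×10⁵)/((1.602×10⁻¹⁹)(5.03×10⁻³)) ≈ 0.218 m.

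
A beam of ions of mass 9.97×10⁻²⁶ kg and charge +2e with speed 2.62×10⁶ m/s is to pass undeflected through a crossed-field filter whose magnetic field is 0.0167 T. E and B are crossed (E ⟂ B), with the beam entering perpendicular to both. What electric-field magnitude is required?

For straight-line motion qE = qvB, so E = vB.
E = 2.62×10⁶ × 0.0167 = 4.38×10⁴ V/m.

E = 4.38×10⁴ V/m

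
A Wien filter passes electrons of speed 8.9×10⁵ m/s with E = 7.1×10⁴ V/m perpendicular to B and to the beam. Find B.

B = 0.080 T

Balance of forces in the selector: qE = qvB ⇒ B = E/v.
B = 7.1×10⁴/8.9×10⁵ = 0.080 T.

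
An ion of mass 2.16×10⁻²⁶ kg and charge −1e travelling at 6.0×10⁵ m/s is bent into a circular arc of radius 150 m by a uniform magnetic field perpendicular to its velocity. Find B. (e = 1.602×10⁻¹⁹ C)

B ≈ 5.4×10⁻⁴ T

From |q|vB = mv²/r, B = mv/(|q|r).
B = (2.16×10⁻²⁶)(6.0×10⁵)/((1.602×10⁻¹⁹)(150)) ≈ 5.4×10⁻⁴ T.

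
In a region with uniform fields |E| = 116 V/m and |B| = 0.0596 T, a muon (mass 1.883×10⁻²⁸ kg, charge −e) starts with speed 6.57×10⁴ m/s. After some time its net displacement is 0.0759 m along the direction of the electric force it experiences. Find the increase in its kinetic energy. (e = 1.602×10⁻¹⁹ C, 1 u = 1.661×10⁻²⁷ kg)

The magnetic force is always ⟂ v and does no work; only the electric force changes KE.
ΔKE = F_E · d = |q|E d = (1.602×10⁻¹⁹)(116)(0.0759) ≈ 1.41×10⁻¹⁸ J.

ΔKE ≈ 1.41×10⁻¹⁸ J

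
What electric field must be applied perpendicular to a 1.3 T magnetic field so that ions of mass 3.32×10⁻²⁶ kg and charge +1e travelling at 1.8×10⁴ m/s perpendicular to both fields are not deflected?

E = 2.3×10⁴ V/m

For straight-line motion qE = qvB, so E = vB.
E = 1.8×10⁴ × 1.3 = 2.3×10⁴ V/m.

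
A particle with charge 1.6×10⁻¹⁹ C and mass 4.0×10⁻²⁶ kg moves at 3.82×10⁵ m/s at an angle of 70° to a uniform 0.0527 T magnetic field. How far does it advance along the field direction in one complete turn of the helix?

v∥ = v cosθ = 3.82×10⁵·cos70° ≈ 1.307×10⁵ m/s.
T = 2πm/(|q|B) = 2π(4.0×10⁻²⁶)/((1.6×10⁻¹⁹)(0.0527)) ≈ 2.981×10⁻⁵ s.
pitch = v∥ T = (1.307×10⁵)(2.981×10⁻⁵) ≈ 3.89 m.

p ≈ 3.89 m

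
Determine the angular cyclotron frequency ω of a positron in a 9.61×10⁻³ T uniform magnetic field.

ω ≈ 1.69×10⁹ rad/s

ω = |q|B/m.
ω = (1.602×10⁻¹⁹)(9.61×10⁻³)/9.109×10⁻³¹ ≈ 1.69×10⁹ rad/s.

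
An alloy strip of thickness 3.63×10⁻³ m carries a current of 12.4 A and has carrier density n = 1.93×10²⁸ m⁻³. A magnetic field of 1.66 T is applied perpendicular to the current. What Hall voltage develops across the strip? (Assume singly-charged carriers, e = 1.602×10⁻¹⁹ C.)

V_H = IB/(n e t).
V_H = (12.4)(1.66)/((1.93×10²⁸)(1.602×10⁻¹⁹)(3.63×10⁻³)) ≈ 1.83×10⁻⁶ V.

V_H ≈ 1.83×10⁻⁶ V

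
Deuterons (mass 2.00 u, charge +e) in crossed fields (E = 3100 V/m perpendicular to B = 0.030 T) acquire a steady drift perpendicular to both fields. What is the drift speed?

v_d ≈ 1.0×10⁵ m/s

In crossed fields the guiding centre drifts at v_d = |E×B|/B² = E/B, independent of charge and mass.
v_d = 3100/0.030 = 1.0×10⁵ m/s.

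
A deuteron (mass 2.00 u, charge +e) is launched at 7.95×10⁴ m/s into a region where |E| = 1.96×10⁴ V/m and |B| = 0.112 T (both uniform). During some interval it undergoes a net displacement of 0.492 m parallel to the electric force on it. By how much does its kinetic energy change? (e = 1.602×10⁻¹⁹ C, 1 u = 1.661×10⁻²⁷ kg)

The magnetic force is always ⟂ v and does no work; only the electric force changes KE.
ΔKE = F_E · d = |q|E d = (1.602×10⁻¹⁹)(1.96×10⁴)(0.492) ≈ 1.54×10⁻¹⁵ J.

ΔKE ≈ 1.54×10⁻¹⁵ J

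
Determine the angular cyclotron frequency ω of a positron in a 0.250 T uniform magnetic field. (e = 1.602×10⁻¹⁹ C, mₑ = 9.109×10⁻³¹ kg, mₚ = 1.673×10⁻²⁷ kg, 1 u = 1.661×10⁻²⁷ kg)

ω = |q|B/m.
ω = (1.602×10⁻¹⁹)(0.250)/9.109×10⁻³¹ ≈ 4.40×10¹⁰ rad/s.

ω ≈ 4.40×10¹⁰ rad/s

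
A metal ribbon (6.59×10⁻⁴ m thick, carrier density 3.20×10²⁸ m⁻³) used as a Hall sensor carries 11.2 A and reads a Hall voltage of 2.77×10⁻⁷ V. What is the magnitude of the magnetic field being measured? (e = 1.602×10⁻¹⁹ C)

B ≈ 0.0836 T

From V_H = IB/(n e t), B = V_H n e t / I.
B = (2.77×10⁻⁷)(3.20×10²⁸)(1.602×10⁻¹⁹)(6.59×10⁻⁴)/11.2 ≈ 0.0836 T.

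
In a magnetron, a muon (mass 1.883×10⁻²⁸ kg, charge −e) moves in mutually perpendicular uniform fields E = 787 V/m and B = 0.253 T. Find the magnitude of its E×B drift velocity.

The steady drift has the magnetic force balancing the electric force, so v_d = E/B.
v_d = 787/0.253 = 3110 m/s.

v_d ≈ 3110 m/s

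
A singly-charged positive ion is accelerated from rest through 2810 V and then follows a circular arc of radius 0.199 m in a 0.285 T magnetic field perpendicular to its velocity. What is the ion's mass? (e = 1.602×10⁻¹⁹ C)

m ≈ 9.17×10⁻²⁶ kg

Combine |q|V = ½mv² and r = mv/(|q|B): eliminate v to get m = qB²r²/(2V).
m = (1.602×10⁻¹⁹)(0.285)²(0.199)²/(2·2810) ≈ 9.17×10⁻²⁶ kg.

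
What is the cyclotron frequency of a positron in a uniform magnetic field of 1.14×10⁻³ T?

f ≈ 3.19×10⁷ Hz

f = |q|B/(2πm).
f = (1.602×10⁻¹⁹)(1.14×10⁻³)/(2π·9.109×10⁻³¹) ≈ 3.19×10⁷ Hz.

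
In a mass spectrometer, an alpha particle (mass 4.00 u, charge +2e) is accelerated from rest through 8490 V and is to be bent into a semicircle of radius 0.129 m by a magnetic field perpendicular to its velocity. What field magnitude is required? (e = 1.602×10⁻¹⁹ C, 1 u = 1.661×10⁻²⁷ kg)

v = √(2|q|V/m) = √(2·3.204×10⁻¹⁹·8490/6.644×10⁻²⁷) ≈ 9.049×10⁵ m/s.
B = mv/(|q|r) = (6.644×10⁻²⁷)(9.049×10⁵)/((3.204×10⁻¹⁹)(0.129)) ≈ 0.145 T.

B ≈ 0.145 T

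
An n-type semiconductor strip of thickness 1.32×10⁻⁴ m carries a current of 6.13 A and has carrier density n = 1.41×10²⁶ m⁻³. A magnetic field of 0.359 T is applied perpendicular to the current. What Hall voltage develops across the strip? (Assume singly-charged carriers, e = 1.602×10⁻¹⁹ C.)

V_H = IB/(n e t).
V_H = (6.13)(0.359)/((1.41×10²⁶)(1.602×10⁻¹⁹)(1.32×10⁻⁴)) ≈ 7.38×10⁻⁴ V.

V_H ≈ 7.38×10⁻⁴ V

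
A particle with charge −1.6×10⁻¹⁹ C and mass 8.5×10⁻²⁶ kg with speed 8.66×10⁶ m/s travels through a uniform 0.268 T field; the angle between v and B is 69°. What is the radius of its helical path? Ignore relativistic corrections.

v⊥ = v sinθ = 8.66×10⁶·sin69° ≈ 8.085×10⁶ m/s.
r = m v⊥/(|q|B) = (8.5×10⁻²⁶)(8.085×10⁶)/((1.6×10⁻¹⁹)(0.268)) ≈ 16.0 m.

r ≈ 16.0 m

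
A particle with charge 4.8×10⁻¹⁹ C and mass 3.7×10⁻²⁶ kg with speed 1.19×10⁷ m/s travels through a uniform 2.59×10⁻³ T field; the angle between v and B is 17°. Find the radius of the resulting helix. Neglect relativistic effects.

v⊥ = v sinθ = 1.19×10⁷·sin17° ≈ 3.479×10⁶ m/s.
r = m v⊥/(|q|B) = (3.7×10⁻²⁶)(3.479×10⁶)/((4.8×10⁻¹⁹)(2.59×10⁻³)) ≈ 104 m.

r ≈ 104 m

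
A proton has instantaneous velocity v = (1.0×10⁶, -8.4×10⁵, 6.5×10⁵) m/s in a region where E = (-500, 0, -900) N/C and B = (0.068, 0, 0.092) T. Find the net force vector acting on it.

F ≈ (-1.25×10⁻¹⁴, -7.66×10⁻¹⁵, 9.01×10⁻¹⁵) N

v×B = (-7.73×10⁴, -4.78×10⁴, 5.71×10⁴) N/C.
E + v×B = (-7.78×10⁴, -4.78×10⁴, 5.62×10⁴) N/C.
F = q(E + v×B) = (1.602×10⁻¹⁹ C)·(-7.78×10⁴, -4.78×10⁴, 5.62×10⁴) = (-1.25×10⁻¹⁴, -7.66×10⁻¹⁵, 9.01×10⁻¹⁵) N.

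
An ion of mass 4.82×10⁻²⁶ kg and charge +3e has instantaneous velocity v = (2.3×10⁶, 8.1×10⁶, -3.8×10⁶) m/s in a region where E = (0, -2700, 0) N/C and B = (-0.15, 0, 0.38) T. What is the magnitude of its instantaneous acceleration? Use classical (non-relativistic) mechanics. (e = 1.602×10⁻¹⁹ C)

|a| ≈ 3.31×10¹³ m/s²

v×B = (3.08×10⁶, -3.04×10⁵, 1.22×10⁶) N/C.
E + v×B = (3.08×10⁶, -3.07×10⁵, 1.22×10⁶) N/C.
F = q(E + v×B) = (4.806×10⁻¹⁹ C)·(3.08×10⁶, -3.07×10⁵, 1.22×10⁶) = (1.48×10⁻¹², -1.47×10⁻¹³, 5.84×10⁻¹³) N.
|a| = |F|/m = 1.597×10⁻¹²/4.82×10⁻²⁶ ≈ 3.31×10¹³ m/s².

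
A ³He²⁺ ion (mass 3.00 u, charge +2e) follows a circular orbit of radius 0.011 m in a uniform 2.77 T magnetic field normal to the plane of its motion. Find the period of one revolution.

The cyclotron period depends only on m, q, B: T = 2πm/(|q|B).
T = 2π(4.983×10⁻²⁷)/((3.204×10⁻¹⁹)(2.77)) ≈ 3.53×10⁻⁸ s.

T ≈ 3.53×10⁻⁸ s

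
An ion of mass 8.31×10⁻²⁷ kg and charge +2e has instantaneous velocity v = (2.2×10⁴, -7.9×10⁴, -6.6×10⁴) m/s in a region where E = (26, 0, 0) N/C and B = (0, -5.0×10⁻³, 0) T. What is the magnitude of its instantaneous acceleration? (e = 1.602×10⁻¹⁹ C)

|a| ≈ 1.25×10¹⁰ m/s²

v×B = (-330, 0, -110) N/C.
E + v×B = (-304, 0, -110) N/C.
F = q(E + v×B) = (3.204×10⁻¹⁹ C)·(-304, 0, -110) = (-9.74×10⁻¹⁷, 0, -3.52×10⁻¹⁷) N.
|a| = |F|/m = 1.036×10⁻¹⁶/8.31×10⁻²⁷ ≈ 1.25×10¹⁰ m/s².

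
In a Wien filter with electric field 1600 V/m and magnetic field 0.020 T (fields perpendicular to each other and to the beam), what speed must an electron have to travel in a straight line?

Straight-line motion ⇒ electric and magnetic forces cancel, so E = vB.
v = E/B = 1600/0.020 = 8.0×10⁴ m/s.

v = 8.0×10⁴ m/s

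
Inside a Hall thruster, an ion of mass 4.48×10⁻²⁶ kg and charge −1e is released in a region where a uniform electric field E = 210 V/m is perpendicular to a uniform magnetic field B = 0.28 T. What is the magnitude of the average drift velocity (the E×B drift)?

v_d ≈ 750 m/s

The E×B drift speed is v_d = E/B.
v_d = 210/0.28 = 750 m/s.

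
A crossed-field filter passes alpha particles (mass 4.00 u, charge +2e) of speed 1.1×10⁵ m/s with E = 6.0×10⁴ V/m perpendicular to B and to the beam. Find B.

B = 0.55 T

Balance of forces in the selector: qE = qvB ⇒ B = E/v.
B = 6.0×10⁴/1.1×10⁵ = 0.55 T.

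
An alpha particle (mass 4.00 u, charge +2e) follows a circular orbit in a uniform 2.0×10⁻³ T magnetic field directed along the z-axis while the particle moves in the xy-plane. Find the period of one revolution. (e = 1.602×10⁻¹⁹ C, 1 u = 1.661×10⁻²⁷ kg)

T ≈ 6.5×10⁻⁵ s

The cyclotron period depends only on m, q, B: T = 2πm/(|q|B).
T = 2π(6.644×10⁻²⁷)/((3.204×10⁻¹⁹)(2.0×10⁻³)) ≈ 6.5×10⁻⁵ s.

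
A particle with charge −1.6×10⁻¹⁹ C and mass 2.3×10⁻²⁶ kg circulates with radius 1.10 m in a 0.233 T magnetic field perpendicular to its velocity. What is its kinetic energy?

v = |q|Br/m, then KE = ½mv² = (qBr)²/(2m).
v = (1.6×10⁻¹⁹)(0.233)(1.10)/2.3×10⁻²⁶ ≈ 1.783×10⁶ m/s.
KE = ½(2.3×10⁻²⁶)(1.783×10⁶)² ≈ 3.66×10⁻¹⁴ J = 2.28×10⁵ eV.

KE ≈ 2.28×10⁵ eV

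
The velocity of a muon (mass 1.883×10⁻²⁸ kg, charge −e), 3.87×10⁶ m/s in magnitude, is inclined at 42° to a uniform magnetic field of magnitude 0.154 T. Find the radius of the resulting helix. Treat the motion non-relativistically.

r ≈ 0.0198 m

v⊥ = v sinθ = 3.87×10⁶·sin42° ≈ 2.590×10⁶ m/s.
r = m v⊥/(|q|B) = (1.883×10⁻²⁸)(2.590×10⁶)/((1.602×10⁻¹⁹)(0.154)) ≈ 0.0198 m.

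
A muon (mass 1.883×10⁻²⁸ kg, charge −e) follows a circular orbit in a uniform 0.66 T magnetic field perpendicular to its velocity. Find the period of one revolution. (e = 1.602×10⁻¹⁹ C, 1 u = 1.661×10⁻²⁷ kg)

The cyclotron period depends only on m, q, B: T = 2πm/(|q|B).
T = 2π(1.883×10⁻²⁸)/((1.602×10⁻¹⁹)(0.66)) ≈ 1.1×10⁻⁸ s.

T ≈ 1.1×10⁻⁸ s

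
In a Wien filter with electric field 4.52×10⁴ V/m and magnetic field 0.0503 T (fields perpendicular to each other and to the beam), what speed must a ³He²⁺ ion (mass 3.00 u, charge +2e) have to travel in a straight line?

Zero net Lorentz force requires |qE| = |q v×B|, i.e. E = vB.
v = E/B = 4.52×10⁴/0.0503 = 8.99×10⁵ m/s.
The result is independent of the particle's charge and mass.

v = 8.99×10⁵ m/s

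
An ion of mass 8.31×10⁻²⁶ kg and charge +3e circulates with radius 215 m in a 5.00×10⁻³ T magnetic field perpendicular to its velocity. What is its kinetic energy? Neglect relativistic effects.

KE ≈ 1.00×10⁷ eV

v = |q|Br/m, then KE = ½mv² = (qBr)²/(2m).
v = (4.806×10⁻¹⁹)(5.00×10⁻³)(215)/8.31×10⁻²⁶ ≈ 6.217×10⁶ m/s.
KE = ½(8.31×10⁻²⁶)(6.217×10⁶)² ≈ 1.61×10⁻¹² J = 1.00×10⁷ eV.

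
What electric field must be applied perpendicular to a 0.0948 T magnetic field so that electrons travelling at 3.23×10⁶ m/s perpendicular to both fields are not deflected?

E = 3.06×10⁵ V/m

For straight-line motion qE = qvB, so E = vB.
E = 3.23×10⁶ × 0.0948 = 3.06×10⁵ V/m.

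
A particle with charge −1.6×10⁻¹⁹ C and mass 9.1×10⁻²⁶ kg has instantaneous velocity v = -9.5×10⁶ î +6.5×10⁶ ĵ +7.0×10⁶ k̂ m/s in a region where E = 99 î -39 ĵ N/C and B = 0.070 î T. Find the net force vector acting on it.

F ≈ (-1.58×10⁻¹⁷, -7.84×10⁻¹⁴, 7.28×10⁻¹⁴) N

v×B = (0, 4.90×10⁵, -4.55×10⁵) N/C.
E + v×B = (99.0, 4.90×10⁵, -4.55×10⁵) N/C.
F = q(E + v×B) = (−1.6×10⁻¹⁹ C)·(99.0, 4.90×10⁵, -4.55×10⁵) = (-1.58×10⁻¹⁷, -7.84×10⁻¹⁴, 7.28×10⁻¹⁴) N.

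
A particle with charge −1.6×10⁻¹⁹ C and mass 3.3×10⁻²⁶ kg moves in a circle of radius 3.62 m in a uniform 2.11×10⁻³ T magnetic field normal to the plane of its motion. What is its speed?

v ≈ 3.70×10⁴ m/s

From |q|vB = mv²/r, v = |q|Br/m.
v = (1.6×10⁻¹⁹)(2.11×10⁻³)(3.62)/3.3×10⁻²⁶ ≈ 3.70×10⁴ m/s.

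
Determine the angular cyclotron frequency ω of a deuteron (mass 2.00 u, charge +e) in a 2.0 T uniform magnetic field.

ω = |q|B/m.
ω = (1.602×10⁻¹⁹)(2.0)/3.322×10⁻²⁷ ≈ 9.6×10⁷ rad/s.

ω ≈ 9.6×10⁷ rad/s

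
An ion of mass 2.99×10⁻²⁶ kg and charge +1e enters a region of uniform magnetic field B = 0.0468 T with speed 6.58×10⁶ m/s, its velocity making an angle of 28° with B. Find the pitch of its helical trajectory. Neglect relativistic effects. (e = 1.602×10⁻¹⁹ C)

p ≈ 146 m

v∥ = v cosθ = 6.58×10⁶·cos28° ≈ 5.810×10⁶ m/s.
T = 2πm/(|q|B) = 2π(2.99×10⁻²⁶)/((1.602×10⁻¹⁹)(0.0468)) ≈ 2.506×10⁻⁵ s.
pitch = v∥ T = (5.810×10⁶)(2.506×10⁻⁵) ≈ 146 m.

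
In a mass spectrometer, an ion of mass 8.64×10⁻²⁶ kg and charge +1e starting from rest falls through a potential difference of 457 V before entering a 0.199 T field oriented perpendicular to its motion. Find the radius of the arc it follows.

r ≈ 0.112 m

Acceleration: |q|V = ½mv² ⇒ v = √(2|q|V/m) = √(2·1.602×10⁻¹⁹·457/8.64×10⁻²⁶) ≈ 4.117×10⁴ m/s.
In the field: r = mv/(|q|B) = (8.64×10⁻²⁶)(4.117×10⁴)/((1.602×10⁻¹⁹)(0.199)) ≈ 0.112 m.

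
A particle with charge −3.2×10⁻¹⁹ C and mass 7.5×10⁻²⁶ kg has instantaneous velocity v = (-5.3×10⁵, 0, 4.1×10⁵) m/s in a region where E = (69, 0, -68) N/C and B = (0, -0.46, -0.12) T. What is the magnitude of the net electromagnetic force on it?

|F| ≈ 1.01×10⁻¹³ N

v×B = (1.89×10⁵, -6.36×10⁴, 2.44×10⁵) N/C.
E + v×B = (1.89×10⁵, -6.36×10⁴, 2.44×10⁵) N/C.
F = q(E + v×B) = (−3.2×10⁻¹⁹ C)·(1.89×10⁵, -6.36×10⁴, 2.44×10⁵) = (-6.04×10⁻¹⁴, 2.04×10⁻¹⁴, -7.80×10⁻¹⁴) N.
|F| = 1.01×10⁻¹³ N.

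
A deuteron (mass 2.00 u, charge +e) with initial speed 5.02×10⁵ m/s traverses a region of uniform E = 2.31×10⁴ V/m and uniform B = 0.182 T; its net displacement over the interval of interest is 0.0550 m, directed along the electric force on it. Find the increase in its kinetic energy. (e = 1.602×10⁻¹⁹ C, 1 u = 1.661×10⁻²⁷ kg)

ΔKE ≈ 2.04×10⁻¹⁶ J

The magnetic force is always ⟂ v and does no work; only the electric force changes KE.
ΔKE = F_E · d = |q|E d = (1.602×10⁻¹⁹)(2.31×10⁴)(0.0550) ≈ 2.04×10⁻¹⁶ J.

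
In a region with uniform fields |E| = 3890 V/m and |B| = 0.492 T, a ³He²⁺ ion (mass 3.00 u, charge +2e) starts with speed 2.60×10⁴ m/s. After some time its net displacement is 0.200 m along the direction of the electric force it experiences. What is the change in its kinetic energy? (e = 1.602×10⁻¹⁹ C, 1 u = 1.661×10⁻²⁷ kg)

The magnetic force is always ⟂ v and does no work; only the electric force changes KE.
ΔKE = F_E · d = |q|E d = (3.204×10⁻¹⁹)(3890)(0.200) ≈ 2.49×10⁻¹⁶ J.

ΔKE ≈ 2.49×10⁻¹⁶ J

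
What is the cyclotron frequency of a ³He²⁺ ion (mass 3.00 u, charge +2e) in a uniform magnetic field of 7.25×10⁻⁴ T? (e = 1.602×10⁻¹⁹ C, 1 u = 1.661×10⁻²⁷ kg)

f = |q|B/(2πm).
f = (3.204×10⁻¹⁹)(7.25×10⁻⁴)/(2π·4.983×10⁻²⁷) ≈ 7420 Hz.

f ≈ 7420 Hz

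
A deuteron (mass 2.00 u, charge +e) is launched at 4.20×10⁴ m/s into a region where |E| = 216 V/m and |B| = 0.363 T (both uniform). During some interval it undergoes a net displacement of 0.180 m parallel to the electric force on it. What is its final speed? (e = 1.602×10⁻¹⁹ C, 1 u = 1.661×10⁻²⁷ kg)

v_f ≈ 7.43×10⁴ m/s

B does no work; ΔKE = |q|E d.
½mv_f² = ½mv₀² + |q|Ed = ½(3.322×10⁻²⁷)(4.20×10⁴)² + (1.602×10⁻¹⁹)(216)(0.180) ≈ 2.930×10⁻¹⁸ J + 6.229×10⁻¹⁸ J ≈ 9.159×10⁻¹⁸ J.
v_f = √(2·9.159×10⁻¹⁸/3.322×10⁻²⁷) ≈ 7.43×10⁴ m/s.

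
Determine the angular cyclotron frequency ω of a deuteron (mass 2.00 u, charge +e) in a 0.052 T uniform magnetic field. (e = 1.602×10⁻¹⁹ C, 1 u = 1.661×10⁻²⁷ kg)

ω = |q|B/m.
ω = (1.602×10⁻¹⁹)(0.052)/3.322×10⁻²⁷ ≈ 2.5×10⁶ rad/s.

ω ≈ 2.5×10⁶ rad/s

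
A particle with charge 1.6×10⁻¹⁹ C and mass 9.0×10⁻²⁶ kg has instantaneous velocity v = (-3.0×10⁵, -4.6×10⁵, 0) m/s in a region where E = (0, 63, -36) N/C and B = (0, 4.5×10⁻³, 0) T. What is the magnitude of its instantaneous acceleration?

|a| ≈ 2.47×10⁹ m/s²

v×B = (0, 0, -1350) N/C.
E + v×B = (0, 63.0, -1390) N/C.
F = q(E + v×B) = (1.6×10⁻¹⁹ C)·(0, 63.0, -1390) = (0, 1.01×10⁻¹⁷, -2.22×10⁻¹⁶) N.
|a| = |F|/m = 2.220×10⁻¹⁶/9.0×10⁻²⁶ ≈ 2.47×10⁹ m/s².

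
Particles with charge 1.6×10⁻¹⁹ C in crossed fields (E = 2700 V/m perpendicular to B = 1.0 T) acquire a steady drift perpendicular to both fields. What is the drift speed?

The steady drift has the magnetic force balancing the electric force, so v_d = E/B.
v_d = 2700/1.0 = 2700 m/s.

v_d ≈ 2700 m/s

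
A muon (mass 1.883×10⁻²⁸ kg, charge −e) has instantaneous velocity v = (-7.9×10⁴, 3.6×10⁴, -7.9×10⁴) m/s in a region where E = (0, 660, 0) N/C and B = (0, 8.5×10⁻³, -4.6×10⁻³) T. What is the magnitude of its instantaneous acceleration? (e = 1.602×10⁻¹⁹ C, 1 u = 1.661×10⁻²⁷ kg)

|a| ≈ 7.58×10¹¹ m/s²

v×B = (506, -363, -672) N/C.
E + v×B = (506, 297, -672) N/C.
F = q(E + v×B) = (−1.602×10⁻¹⁹ C)·(506, 297, -672) = (-8.10×10⁻¹⁷, -4.75×10⁻¹⁷, 1.08×10⁻¹⁶) N.
|a| = |F|/m = 1.428×10⁻¹⁶/1.883×10⁻²⁸ ≈ 7.58×10¹¹ m/s².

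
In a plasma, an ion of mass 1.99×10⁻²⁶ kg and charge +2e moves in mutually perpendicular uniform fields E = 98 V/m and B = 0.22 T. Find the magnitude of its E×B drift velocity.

v_d ≈ 450 m/s

The E×B drift speed is v_d = E/B.
v_d = 98/0.22 = 450 m/s.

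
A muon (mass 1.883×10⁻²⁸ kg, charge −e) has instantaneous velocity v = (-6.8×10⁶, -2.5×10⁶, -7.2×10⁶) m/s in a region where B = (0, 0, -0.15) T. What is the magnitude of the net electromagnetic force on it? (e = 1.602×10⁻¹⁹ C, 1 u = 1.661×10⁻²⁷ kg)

v×B = (3.75×10⁵, -1.02×10⁶, 0) N/C.
F = q v×B = (−1.602×10⁻¹⁹ C)·(3.75×10⁵, -1.02×10⁶, 0) = (-6.01×10⁻¹⁴, 1.63×10⁻¹³, 0) N.
|F| = 1.74×10⁻¹³ N.

|F| ≈ 1.74×10⁻¹³ N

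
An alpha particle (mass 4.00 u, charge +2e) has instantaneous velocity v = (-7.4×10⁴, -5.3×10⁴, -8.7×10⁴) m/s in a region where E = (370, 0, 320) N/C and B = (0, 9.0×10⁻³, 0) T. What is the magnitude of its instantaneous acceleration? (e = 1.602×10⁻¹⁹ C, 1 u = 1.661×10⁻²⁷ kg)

|a| ≈ 5.81×10¹⁰ m/s²

v×B = (783, 0, -666) N/C.
E + v×B = (1150, 0, -346) N/C.
F = q(E + v×B) = (3.204×10⁻¹⁹ C)·(1150, 0, -346) = (3.69×10⁻¹⁶, 0, -1.11×10⁻¹⁶) N.
|a| = |F|/m = 3.857×10⁻¹⁶/6.644×10⁻²⁷ ≈ 5.81×10¹⁰ m/s².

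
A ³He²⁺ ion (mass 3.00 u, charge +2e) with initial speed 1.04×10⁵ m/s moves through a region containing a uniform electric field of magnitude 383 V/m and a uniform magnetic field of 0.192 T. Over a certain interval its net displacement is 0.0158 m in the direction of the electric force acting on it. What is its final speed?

v_f ≈ 1.08×10⁵ m/s

B does no work; ΔKE = |q|E d.
½mv_f² = ½mv₀² + |q|Ed = ½(4.983×10⁻²⁷)(1.04×10⁵)² + (3.204×10⁻¹⁹)(383)(0.0158) ≈ 2.695×10⁻¹⁷ J + 1.939×10⁻¹⁸ J ≈ 2.889×10⁻¹⁷ J.
v_f = √(2·2.889×10⁻¹⁷/4.983×10⁻²⁷) ≈ 1.08×10⁵ m/s.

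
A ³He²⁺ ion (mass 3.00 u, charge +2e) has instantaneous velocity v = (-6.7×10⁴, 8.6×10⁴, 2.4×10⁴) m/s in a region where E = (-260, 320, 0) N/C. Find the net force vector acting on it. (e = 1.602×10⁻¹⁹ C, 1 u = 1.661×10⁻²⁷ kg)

F ≈ (-8.33×10⁻¹⁷, 1.03×10⁻¹⁶, 0) N

Only an electric field acts, so F = qE = (3.204×10⁻¹⁹ C)·(-260, 320, 0) = (-8.33×10⁻¹⁷, 1.03×10⁻¹⁶, 0) N.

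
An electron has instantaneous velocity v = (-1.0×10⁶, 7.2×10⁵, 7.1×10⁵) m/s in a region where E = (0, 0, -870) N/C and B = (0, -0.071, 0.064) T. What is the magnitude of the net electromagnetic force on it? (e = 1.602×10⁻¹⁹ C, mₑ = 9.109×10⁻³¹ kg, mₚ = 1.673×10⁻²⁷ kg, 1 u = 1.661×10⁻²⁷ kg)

|F| ≈ 2.17×10⁻¹⁴ N

v×B = (9.65×10⁴, 6.40×10⁴, 7.10×10⁴) N/C.
E + v×B = (9.65×10⁴, 6.40×10⁴, 7.01×10⁴) N/C.
F = q(E + v×B) = (−1.602×10⁻¹⁹ C)·(9.65×10⁴, 6.40×10⁴, 7.01×10⁴) = (-1.55×10⁻¹⁴, -1.03×10⁻¹⁴, -1.12×10⁻¹⁴) N.
|F| = 2.17×10⁻¹⁴ N.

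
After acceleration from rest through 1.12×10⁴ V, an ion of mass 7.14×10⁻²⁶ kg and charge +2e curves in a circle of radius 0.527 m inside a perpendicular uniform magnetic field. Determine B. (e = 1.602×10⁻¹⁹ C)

v = √(2|q|V/m) = √(2·3.204×10⁻¹⁹·1.12×10⁴/7.14×10⁻²⁶) ≈ 3.170×10⁵ m/s.
B = mv/(|q|r) = (7.14×10⁻²⁶)(3.170×10⁵)/((3.204×10⁻¹⁹)(0.527)) ≈ 0.134 T.

B ≈ 0.134 T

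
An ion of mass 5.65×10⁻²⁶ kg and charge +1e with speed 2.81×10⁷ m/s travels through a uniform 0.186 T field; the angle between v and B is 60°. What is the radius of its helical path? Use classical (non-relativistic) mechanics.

v⊥ = v sinθ = 2.81×10⁷·sin60° ≈ 2.434×10⁷ m/s.
r = m v⊥/(|q|B) = (5.65×10⁻²⁶)(2.434×10⁷)/((1.602×10⁻¹⁹)(0.186)) ≈ 46.1 m.

r ≈ 46.1 m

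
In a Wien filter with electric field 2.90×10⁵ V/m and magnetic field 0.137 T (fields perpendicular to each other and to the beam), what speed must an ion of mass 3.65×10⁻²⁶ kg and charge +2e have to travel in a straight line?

Straight-line motion ⇒ electric and magnetic forces cancel, so E = vB.
v = E/B = 2.90×10⁵/0.137 = 2.12×10⁶ m/s.
The result is independent of the particle's charge and mass.

v = 2.12×10⁶ m/s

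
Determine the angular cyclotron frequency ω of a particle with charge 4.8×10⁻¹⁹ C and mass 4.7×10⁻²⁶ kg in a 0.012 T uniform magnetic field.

ω = |q|B/m.
ω = (4.8×10⁻¹⁹)(0.012)/4.7×10⁻²⁶ ≈ 1.2×10⁵ rad/s.

ω ≈ 1.2×10⁵ rad/s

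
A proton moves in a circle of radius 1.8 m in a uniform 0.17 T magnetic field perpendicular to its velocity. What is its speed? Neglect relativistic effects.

From |q|vB = mv²/r, v = |q|Br/m.
v = (1.602×10⁻¹⁹)(0.17)(1.8)/1.673×10⁻²⁷ ≈ 2.9×10⁷ m/s.

v ≈ 2.9×10⁷ m/s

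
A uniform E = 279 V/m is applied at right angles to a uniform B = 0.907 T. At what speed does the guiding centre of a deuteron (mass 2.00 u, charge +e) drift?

The E×B drift speed is v_d = E/B.
v_d = 279/0.907 = 308 m/s.

v_d ≈ 308 m/s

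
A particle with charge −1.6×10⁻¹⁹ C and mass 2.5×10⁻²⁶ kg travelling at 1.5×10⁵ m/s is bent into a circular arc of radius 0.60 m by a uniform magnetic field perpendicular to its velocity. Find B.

B ≈ 0.039 T

From |q|vB = mv²/r, B = mv/(|q|r).
B = (2.5×10⁻²⁶)(1.5×10⁵)/((1.6×10⁻¹⁹)(0.60)) ≈ 0.039 T.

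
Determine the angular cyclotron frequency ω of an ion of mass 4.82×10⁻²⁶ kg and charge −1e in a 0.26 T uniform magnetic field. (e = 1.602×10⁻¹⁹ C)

ω = |q|B/m.
ω = (1.602×10⁻¹⁹)(0.26)/4.82×10⁻²⁶ ≈ 8.6×10⁵ rad/s.

ω ≈ 8.6×10⁵ rad/s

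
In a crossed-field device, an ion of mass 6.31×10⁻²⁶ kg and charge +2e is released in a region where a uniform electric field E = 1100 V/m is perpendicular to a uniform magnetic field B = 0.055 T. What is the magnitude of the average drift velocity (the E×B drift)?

The steady drift has the magnetic force balancing the electric force, so v_d = E/B.
v_d = 1100/0.055 = 2.0×10⁴ m/s.

v_d ≈ 2.0×10⁴ m/s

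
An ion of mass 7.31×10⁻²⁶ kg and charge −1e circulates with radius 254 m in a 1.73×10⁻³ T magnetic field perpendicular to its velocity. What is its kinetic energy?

v = |q|Br/m, then KE = ½mv² = (qBr)²/(2m).
v = (1.602×10⁻¹⁹)(1.73×10⁻³)(254)/7.31×10⁻²⁶ ≈ 9.630×10⁵ m/s.
KE = ½(7.31×10⁻²⁶)(9.630×10⁵)² ≈ 3.39×10⁻¹⁴ J.

KE ≈ 3.39×10⁻¹⁴ J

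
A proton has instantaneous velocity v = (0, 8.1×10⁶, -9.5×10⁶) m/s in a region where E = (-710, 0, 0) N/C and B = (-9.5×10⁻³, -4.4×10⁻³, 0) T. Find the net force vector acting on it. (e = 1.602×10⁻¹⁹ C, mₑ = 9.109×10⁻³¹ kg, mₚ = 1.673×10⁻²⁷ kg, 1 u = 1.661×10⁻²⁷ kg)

v×B = (-4.18×10⁴, 9.02×10⁴, 7.70×10⁴) N/C.
E + v×B = (-4.25×10⁴, 9.02×10⁴, 7.70×10⁴) N/C.
F = q(E + v×B) = (1.602×10⁻¹⁹ C)·(-4.25×10⁴, 9.02×10⁴, 7.70×10⁴) = (-6.81×10⁻¹⁵, 1.45×10⁻¹⁴, 1.23×10⁻¹⁴) N.

F ≈ (-6.81×10⁻¹⁵, 1.45×10⁻¹⁴, 1.23×10⁻¹⁴) N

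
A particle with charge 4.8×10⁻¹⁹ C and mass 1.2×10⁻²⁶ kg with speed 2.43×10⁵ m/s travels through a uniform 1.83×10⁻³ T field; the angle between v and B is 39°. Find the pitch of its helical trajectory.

v∥ = v cosθ = 2.43×10⁵·cos39° ≈ 1.888×10⁵ m/s.
T = 2πm/(|q|B) = 2π(1.2×10⁻²⁶)/((4.8×10⁻¹⁹)(1.83×10⁻³)) ≈ 8.584×10⁻⁵ s.
pitch = v∥ T = (1.888×10⁵)(8.584×10⁻⁵) ≈ 16.2 m.

p ≈ 16.2 m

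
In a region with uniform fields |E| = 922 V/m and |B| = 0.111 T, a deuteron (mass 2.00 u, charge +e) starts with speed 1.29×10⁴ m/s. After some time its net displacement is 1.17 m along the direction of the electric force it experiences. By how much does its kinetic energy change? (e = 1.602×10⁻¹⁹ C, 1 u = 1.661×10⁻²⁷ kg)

ΔKE ≈ 1.73×10⁻¹⁶ J

The magnetic force is always ⟂ v and does no work; only the electric force changes KE.
ΔKE = F_E · d = |q|E d = (1.602×10⁻¹⁹)(922)(1.17) ≈ 1.73×10⁻¹⁶ J.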